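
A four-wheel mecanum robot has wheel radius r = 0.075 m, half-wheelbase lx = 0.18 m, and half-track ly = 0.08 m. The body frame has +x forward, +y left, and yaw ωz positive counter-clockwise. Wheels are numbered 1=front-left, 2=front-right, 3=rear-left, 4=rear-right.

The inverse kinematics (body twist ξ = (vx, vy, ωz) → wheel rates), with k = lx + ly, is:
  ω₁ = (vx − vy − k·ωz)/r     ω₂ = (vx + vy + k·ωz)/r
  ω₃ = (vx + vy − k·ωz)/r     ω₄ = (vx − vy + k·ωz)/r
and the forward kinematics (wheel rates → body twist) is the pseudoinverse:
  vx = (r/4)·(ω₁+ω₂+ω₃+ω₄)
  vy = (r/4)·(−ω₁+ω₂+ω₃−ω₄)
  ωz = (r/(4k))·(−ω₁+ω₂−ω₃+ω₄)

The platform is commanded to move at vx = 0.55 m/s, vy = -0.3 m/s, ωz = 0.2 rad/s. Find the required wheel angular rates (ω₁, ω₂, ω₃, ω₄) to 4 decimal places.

(10.6400, 4.0267, 2.6400, 12.0267)

k = lx + ly = 0.18 + 0.08 = 0.2600;  k·ωz = 0.2600·0.2 = 0.0520
ω₁ (FL) = (vx − vy − k·ωz)/r = 0.7980/0.075 = 10.6400
ω₂ (FR) = (vx + vy + k·ωz)/r = 0.3020/0.075 = 4.0267
ω₃ (RL) = (vx + vy − k·ωz)/r = 0.1980/0.075 = 2.6400
ω₄ (RR) = (vx − vy + k·ωz)/r = 0.9020/0.075 = 12.0267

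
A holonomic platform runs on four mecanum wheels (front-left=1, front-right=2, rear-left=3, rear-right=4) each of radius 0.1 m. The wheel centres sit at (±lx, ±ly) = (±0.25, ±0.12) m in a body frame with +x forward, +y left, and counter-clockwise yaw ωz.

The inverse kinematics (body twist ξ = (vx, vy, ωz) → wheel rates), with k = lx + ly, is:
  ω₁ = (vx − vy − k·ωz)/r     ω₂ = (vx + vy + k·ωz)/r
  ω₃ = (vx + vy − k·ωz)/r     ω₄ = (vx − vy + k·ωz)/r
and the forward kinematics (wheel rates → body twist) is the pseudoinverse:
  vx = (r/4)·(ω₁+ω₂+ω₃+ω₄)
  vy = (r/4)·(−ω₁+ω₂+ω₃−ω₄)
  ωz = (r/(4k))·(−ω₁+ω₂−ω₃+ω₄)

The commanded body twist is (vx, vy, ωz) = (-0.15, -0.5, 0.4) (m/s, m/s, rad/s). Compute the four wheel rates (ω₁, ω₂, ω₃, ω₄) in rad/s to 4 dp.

k = lx + ly = 0.25 + 0.12 = 0.3700;  k·ωz = 0.3700·0.4 = 0.1480
ω₁ (FL) = (vx − vy − k·ωz)/r = 0.2020/0.1 = 2.0200
ω₂ (FR) = (vx + vy + k·ωz)/r = -0.5020/0.1 = -5.0200
ω₃ (RL) = (vx + vy − k·ωz)/r = -0.7980/0.1 = -7.9800
ω₄ (RR) = (vx − vy + k·ωz)/r = 0.4980/0.1 = 4.9800

(2.0200, -5.0200, -7.9800, 4.9800)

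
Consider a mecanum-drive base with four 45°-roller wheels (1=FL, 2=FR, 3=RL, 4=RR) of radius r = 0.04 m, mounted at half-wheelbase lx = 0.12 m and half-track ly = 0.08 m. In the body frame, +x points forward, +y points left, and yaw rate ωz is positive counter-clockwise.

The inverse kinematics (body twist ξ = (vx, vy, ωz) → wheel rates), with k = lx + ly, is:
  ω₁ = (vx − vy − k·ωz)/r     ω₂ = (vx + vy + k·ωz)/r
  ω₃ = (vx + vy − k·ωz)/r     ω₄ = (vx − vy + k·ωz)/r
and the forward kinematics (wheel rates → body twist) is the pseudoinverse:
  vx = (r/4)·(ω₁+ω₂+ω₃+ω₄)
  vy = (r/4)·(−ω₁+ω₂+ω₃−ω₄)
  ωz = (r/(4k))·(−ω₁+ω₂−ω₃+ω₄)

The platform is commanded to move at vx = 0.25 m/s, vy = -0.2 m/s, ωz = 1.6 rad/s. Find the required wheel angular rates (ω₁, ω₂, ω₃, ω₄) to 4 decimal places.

k = lx + ly = 0.12 + 0.08 = 0.2000;  k·ωz = 0.2000·1.6 = 0.3200
ω₁ (FL) = (vx − vy − k·ωz)/r = 0.1300/0.04 = 3.2500
ω₂ (FR) = (vx + vy + k·ωz)/r = 0.3700/0.04 = 9.2500
ω₃ (RL) = (vx + vy − k·ωz)/r = -0.2700/0.04 = -6.7500
ω₄ (RR) = (vx − vy + k·ωz)/r = 0.7700/0.04 = 19.2500

(3.2500, 9.2500, -6.7500, 19.2500)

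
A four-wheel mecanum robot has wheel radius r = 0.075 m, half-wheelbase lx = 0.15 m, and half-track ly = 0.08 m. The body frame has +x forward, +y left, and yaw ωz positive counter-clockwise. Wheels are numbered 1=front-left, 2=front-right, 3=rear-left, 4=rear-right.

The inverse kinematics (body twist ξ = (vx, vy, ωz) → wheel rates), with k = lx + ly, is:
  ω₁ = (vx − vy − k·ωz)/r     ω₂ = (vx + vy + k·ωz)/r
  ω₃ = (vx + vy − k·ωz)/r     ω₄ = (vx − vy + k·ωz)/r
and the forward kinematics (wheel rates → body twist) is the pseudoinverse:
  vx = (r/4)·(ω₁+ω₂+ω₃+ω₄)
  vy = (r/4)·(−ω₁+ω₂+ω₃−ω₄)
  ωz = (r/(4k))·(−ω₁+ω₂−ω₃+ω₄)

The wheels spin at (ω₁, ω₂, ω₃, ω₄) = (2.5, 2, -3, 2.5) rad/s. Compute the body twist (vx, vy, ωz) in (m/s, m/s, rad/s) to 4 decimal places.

(0.0750, -0.1125, 0.4076)

k = lx + ly = 0.15 + 0.08 = 0.2300
ω₁+ω₂+ω₃+ω₄ = 4.0000  →  vx = (0.075/4)·4.0000 = 0.0750
−ω₁+ω₂+ω₃−ω₄ = -6.0000  →  vy = (0.075/4)·-6.0000 = -0.1125
−ω₁+ω₂−ω₃+ω₄ = 5.0000  →  ωz = (0.075/0.9200)·5.0000 = 0.4076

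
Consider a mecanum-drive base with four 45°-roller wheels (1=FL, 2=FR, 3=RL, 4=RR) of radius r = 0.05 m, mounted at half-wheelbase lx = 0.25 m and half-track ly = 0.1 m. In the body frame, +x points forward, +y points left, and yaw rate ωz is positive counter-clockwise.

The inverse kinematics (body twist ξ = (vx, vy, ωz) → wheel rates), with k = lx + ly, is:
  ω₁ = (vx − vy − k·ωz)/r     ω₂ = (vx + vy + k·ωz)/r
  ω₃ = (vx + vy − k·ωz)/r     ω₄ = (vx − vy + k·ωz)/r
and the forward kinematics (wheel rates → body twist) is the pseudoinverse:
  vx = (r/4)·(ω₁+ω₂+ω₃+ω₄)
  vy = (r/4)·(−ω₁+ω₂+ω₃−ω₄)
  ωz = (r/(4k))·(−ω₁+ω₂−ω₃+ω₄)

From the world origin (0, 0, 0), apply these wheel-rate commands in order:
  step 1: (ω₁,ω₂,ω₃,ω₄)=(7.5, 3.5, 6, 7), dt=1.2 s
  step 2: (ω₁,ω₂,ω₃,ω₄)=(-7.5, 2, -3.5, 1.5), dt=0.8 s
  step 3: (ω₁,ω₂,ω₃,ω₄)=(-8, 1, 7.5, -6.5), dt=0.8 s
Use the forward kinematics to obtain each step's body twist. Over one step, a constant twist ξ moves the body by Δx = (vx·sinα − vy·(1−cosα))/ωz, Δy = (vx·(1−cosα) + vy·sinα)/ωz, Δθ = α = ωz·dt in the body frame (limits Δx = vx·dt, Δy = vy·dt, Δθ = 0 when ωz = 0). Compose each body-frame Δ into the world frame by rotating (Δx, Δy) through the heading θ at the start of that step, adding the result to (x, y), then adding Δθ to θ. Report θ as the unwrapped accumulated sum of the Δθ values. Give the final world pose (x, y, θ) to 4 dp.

(0.1690, 0.1526, 0.1429)

step 1: ξ=(vx,vy,ωz)=(0.3000, -0.0625, -0.1071), dt=1.2 → body Δ=(0.3542, -0.0979, -0.1286) → world pose (0.3542, -0.0979, -0.1286)
step 2: ξ=(vx,vy,ωz)=(-0.0938, 0.0562, 0.5179), dt=0.8 → body Δ=(-0.0821, 0.0284, 0.4143) → world pose (0.2765, -0.0592, 0.2857)
step 3: ξ=(vx,vy,ωz)=(-0.0750, 0.2875, -0.1786), dt=0.8 → body Δ=(-0.0434, 0.2335, -0.1429) → world pose (0.1690, 0.1526, 0.1429)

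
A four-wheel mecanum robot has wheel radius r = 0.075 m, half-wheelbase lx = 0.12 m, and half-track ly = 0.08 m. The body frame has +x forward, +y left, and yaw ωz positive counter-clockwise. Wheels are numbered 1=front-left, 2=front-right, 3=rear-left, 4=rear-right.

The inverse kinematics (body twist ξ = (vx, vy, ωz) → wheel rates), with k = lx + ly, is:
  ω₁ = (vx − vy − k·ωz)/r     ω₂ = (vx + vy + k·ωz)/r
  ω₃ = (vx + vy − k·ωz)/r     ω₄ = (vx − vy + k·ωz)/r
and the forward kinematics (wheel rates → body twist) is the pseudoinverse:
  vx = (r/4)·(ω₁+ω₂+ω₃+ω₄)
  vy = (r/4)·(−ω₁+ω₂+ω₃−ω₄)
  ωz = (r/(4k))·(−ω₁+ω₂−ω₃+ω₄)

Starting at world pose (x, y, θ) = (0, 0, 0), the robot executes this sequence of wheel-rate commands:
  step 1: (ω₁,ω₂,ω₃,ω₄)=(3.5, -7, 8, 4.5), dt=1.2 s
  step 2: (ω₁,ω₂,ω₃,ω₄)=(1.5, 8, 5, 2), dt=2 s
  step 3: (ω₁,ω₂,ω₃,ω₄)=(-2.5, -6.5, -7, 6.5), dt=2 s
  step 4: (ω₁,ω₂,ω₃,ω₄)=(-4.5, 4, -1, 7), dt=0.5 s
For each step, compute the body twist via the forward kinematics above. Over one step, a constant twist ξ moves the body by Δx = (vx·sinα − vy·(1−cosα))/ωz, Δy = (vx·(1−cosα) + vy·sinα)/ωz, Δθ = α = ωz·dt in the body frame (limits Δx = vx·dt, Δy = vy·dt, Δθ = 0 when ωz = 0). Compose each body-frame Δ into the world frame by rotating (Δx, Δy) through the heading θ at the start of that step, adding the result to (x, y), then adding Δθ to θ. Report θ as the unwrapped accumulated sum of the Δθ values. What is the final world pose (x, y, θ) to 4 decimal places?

(0.2379, -1.2086, 1.6359)

step 1: ξ=(vx,vy,ωz)=(0.1687, -0.1313, -1.3125), dt=1.2 → body Δ=(0.0281, -0.2291, -1.5750) → world pose (0.0281, -0.2291, -1.5750)
step 2: ξ=(vx,vy,ωz)=(0.3094, 0.1781, 0.3281), dt=2.0 → body Δ=(0.4625, 0.5271, 0.6562) → world pose (0.5533, -0.6938, -0.9187)
step 3: ξ=(vx,vy,ωz)=(-0.1781, -0.3281, 0.8906), dt=2.0 → body Δ=(0.2498, -0.6021, 1.7812) → world pose (0.2263, -1.2577, 0.8625)
step 4: ξ=(vx,vy,ωz)=(0.1031, 0.0094, 1.5469), dt=0.5 → body Δ=(0.0448, 0.0232, 0.7734) → world pose (0.2379, -1.2086, 1.6359)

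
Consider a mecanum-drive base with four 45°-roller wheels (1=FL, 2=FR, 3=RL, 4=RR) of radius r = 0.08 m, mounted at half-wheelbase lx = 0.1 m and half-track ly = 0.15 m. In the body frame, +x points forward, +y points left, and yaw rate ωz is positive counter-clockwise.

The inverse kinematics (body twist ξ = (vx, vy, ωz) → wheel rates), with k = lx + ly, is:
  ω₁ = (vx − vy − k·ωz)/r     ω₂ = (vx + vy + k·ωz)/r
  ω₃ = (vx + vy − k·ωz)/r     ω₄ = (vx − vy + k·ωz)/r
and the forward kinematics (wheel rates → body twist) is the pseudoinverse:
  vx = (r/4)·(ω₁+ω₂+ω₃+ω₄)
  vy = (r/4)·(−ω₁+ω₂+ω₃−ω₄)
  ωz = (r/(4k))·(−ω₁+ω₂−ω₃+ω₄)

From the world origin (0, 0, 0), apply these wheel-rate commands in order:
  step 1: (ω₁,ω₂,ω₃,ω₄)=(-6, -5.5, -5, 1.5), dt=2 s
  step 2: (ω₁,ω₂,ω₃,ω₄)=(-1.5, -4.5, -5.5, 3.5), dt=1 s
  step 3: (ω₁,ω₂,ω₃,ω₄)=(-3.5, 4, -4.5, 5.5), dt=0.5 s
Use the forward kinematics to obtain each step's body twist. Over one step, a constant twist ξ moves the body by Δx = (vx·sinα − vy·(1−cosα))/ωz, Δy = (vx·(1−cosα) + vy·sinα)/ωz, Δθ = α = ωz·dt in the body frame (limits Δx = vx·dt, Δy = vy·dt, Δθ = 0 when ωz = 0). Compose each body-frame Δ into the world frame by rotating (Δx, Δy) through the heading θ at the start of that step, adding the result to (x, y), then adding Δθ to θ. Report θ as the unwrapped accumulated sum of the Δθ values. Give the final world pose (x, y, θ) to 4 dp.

step 1: ξ=(vx,vy,ωz)=(-0.3000, -0.1200, 0.5600), dt=2.0 → body Δ=(-0.3613, -0.4952, 1.1200) → world pose (-0.3613, -0.4952, 1.1200)
step 2: ξ=(vx,vy,ωz)=(-0.1600, -0.2400, 0.4800), dt=1.0 → body Δ=(-0.0974, -0.2686, 0.4800) → world pose (-0.1620, -0.6999, 1.6000)
step 3: ξ=(vx,vy,ωz)=(0.0300, -0.0500, 1.4000), dt=0.5 → body Δ=(0.0222, -0.0180, 0.7000) → world pose (-0.1447, -0.6772, 2.3000)

(-0.1447, -0.6772, 2.3000)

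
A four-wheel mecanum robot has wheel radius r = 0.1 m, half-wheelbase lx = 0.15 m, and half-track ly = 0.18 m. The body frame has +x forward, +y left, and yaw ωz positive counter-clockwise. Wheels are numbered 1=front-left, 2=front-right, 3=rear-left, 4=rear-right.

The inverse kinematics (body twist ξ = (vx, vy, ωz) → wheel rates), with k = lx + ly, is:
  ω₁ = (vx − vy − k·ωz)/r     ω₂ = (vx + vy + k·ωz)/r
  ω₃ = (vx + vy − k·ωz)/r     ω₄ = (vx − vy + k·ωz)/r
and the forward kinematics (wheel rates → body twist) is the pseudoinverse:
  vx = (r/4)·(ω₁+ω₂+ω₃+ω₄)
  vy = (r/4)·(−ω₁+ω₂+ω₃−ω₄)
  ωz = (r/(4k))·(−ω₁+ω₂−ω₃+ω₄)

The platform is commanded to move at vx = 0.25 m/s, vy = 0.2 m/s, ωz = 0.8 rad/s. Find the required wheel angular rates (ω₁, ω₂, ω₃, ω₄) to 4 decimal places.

k = lx + ly = 0.15 + 0.18 = 0.3300;  k·ωz = 0.3300·0.8 = 0.2640
ω₁ (FL) = (vx − vy − k·ωz)/r = -0.2140/0.1 = -2.1400
ω₂ (FR) = (vx + vy + k·ωz)/r = 0.7140/0.1 = 7.1400
ω₃ (RL) = (vx + vy − k·ωz)/r = 0.1860/0.1 = 1.8600
ω₄ (RR) = (vx − vy + k·ωz)/r = 0.3140/0.1 = 3.1400

(-2.1400, 7.1400, 1.8600, 3.1400)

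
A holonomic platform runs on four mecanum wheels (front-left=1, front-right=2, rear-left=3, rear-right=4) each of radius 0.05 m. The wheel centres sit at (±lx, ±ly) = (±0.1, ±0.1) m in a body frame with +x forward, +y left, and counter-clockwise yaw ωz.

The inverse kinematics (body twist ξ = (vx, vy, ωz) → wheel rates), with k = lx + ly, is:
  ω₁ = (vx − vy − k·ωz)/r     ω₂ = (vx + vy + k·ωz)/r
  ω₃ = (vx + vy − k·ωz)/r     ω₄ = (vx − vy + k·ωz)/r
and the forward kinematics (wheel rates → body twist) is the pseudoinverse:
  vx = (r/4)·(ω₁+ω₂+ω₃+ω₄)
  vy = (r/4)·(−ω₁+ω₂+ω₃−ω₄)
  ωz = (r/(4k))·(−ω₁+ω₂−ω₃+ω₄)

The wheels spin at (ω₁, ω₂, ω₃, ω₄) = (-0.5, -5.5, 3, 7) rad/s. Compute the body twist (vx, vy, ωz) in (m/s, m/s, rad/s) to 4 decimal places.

k = lx + ly = 0.1 + 0.1 = 0.2000
ω₁+ω₂+ω₃+ω₄ = 4.0000  →  vx = (0.05/4)·4.0000 = 0.0500
−ω₁+ω₂+ω₃−ω₄ = -9.0000  →  vy = (0.05/4)·-9.0000 = -0.1125
−ω₁+ω₂−ω₃+ω₄ = -1.0000  →  ωz = (0.05/0.8000)·-1.0000 = -0.0625

(0.0500, -0.1125, -0.0625)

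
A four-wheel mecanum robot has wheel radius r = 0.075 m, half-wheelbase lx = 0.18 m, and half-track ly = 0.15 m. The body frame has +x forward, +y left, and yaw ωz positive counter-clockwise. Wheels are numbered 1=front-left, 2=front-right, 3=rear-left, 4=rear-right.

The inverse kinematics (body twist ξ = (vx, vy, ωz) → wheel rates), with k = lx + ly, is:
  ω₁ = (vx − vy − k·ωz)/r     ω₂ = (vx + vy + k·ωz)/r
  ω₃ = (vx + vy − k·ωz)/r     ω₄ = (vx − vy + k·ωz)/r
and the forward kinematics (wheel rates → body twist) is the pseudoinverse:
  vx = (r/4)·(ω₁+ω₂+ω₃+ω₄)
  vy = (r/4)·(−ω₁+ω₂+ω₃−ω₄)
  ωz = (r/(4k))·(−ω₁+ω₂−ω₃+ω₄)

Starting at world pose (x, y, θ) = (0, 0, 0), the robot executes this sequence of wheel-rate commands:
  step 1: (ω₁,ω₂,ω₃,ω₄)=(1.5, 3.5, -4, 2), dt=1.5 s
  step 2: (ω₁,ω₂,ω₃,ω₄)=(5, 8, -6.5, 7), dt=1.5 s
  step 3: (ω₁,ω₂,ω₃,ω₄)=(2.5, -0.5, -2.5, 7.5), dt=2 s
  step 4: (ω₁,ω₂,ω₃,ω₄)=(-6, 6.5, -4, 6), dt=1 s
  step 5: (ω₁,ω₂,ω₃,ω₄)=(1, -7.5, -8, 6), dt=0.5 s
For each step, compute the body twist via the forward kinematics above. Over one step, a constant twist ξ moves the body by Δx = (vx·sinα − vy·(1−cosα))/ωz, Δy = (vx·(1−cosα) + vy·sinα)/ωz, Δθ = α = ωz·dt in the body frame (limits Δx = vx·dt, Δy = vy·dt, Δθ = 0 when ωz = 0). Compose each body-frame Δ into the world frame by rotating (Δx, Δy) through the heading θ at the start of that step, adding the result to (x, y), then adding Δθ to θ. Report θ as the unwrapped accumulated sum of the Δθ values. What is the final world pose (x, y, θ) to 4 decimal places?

(0.3574, 0.8587, 4.3182)

step 1: ξ=(vx,vy,ωz)=(0.0563, -0.0750, 0.4545), dt=1.5 → body Δ=(0.1149, -0.0763, 0.6818) → world pose (0.1149, -0.0763, 0.6818)
step 2: ξ=(vx,vy,ωz)=(0.2531, -0.1969, 0.9375), dt=1.5 → body Δ=(0.4420, 0.0186, 1.4063) → world pose (0.4463, 0.2167, 2.0881)
step 3: ξ=(vx,vy,ωz)=(0.1313, -0.2437, 0.3977), dt=2.0 → body Δ=(0.4196, -0.3387, 0.7955) → world pose (0.5332, 0.7488, 2.8835)
step 4: ξ=(vx,vy,ωz)=(0.0469, 0.0469, 1.2784), dt=1.0 → body Δ=(0.0090, 0.0612, 1.2784) → world pose (0.5089, 0.6919, 4.1619)
step 5: ξ=(vx,vy,ωz)=(-0.1594, -0.4219, 0.3125), dt=0.5 → body Δ=(-0.0629, -0.2163, 0.1563) → world pose (0.3574, 0.8587, 4.3182)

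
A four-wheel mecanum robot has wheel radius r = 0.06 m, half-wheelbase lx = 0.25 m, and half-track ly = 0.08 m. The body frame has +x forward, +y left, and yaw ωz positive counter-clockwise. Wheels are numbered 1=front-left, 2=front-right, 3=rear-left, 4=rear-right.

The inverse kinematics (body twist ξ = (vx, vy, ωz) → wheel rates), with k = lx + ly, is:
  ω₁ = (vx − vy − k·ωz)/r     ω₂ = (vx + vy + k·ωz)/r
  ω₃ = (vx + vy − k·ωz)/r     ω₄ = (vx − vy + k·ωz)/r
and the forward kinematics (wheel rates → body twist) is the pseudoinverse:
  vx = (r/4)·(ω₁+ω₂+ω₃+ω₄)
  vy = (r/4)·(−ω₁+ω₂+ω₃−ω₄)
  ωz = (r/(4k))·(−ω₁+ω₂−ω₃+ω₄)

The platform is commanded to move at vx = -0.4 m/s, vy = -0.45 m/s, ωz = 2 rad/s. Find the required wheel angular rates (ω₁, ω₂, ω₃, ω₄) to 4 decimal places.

k = lx + ly = 0.25 + 0.08 = 0.3300;  k·ωz = 0.3300·2 = 0.6600
ω₁ (FL) = (vx − vy − k·ωz)/r = -0.6100/0.06 = -10.1667
ω₂ (FR) = (vx + vy + k·ωz)/r = -0.1900/0.06 = -3.1667
ω₃ (RL) = (vx + vy − k·ωz)/r = -1.5100/0.06 = -25.1667
ω₄ (RR) = (vx − vy + k·ωz)/r = 0.7100/0.06 = 11.8333

(-10.1667, -3.1667, -25.1667, 11.8333)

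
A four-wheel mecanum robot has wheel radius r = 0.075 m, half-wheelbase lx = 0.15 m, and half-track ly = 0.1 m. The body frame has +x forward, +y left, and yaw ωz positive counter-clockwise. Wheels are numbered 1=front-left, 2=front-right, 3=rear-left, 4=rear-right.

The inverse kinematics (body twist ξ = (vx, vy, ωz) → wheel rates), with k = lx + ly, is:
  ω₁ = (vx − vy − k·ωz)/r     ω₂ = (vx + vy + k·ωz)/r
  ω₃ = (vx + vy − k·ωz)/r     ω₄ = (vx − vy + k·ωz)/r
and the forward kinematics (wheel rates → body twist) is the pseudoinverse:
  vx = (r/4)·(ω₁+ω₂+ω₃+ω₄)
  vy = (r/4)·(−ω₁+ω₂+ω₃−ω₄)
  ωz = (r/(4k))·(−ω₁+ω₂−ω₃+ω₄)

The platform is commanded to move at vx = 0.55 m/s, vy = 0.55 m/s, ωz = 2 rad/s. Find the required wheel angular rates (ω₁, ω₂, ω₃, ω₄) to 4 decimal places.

k = lx + ly = 0.15 + 0.1 = 0.2500;  k·ωz = 0.2500·2 = 0.5000
ω₁ (FL) = (vx − vy − k·ωz)/r = -0.5000/0.075 = -6.6667
ω₂ (FR) = (vx + vy + k·ωz)/r = 1.6000/0.075 = 21.3333
ω₃ (RL) = (vx + vy − k·ωz)/r = 0.6000/0.075 = 8.0000
ω₄ (RR) = (vx − vy + k·ωz)/r = 0.5000/0.075 = 6.6667

(-6.6667, 21.3333, 8.0000, 6.6667)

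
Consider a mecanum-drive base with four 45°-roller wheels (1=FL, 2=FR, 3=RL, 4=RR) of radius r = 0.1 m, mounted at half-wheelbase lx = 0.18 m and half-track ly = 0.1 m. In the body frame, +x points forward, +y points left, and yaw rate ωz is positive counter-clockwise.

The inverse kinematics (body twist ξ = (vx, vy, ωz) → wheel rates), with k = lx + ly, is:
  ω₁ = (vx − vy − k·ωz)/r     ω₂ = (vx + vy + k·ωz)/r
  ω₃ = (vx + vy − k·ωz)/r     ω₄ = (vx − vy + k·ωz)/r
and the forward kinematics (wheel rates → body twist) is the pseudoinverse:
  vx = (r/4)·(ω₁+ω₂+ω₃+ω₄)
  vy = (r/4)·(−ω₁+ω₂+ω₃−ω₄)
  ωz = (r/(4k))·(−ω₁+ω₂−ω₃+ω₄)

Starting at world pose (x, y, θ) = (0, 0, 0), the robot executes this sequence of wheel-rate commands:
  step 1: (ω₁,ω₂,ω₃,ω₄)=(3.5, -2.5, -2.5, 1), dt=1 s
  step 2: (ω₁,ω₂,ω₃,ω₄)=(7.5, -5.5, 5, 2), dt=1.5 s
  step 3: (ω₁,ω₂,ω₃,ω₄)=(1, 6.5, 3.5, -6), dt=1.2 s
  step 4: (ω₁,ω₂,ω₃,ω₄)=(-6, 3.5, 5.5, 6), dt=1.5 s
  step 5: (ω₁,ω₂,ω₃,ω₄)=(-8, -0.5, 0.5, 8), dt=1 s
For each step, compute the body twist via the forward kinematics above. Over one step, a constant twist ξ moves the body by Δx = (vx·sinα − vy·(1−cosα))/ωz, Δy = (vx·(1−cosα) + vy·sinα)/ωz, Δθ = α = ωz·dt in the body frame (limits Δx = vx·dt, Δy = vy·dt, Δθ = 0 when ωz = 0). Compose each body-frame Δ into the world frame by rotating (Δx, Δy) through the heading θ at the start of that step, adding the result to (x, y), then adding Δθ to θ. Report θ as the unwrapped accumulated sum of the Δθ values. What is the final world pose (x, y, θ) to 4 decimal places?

(-0.0460, -1.4719, -0.1161)

step 1: ξ=(vx,vy,ωz)=(-0.0125, -0.2375, -0.2232), dt=1.0 → body Δ=(-0.0388, -0.2341, -0.2232) → world pose (-0.0388, -0.2341, -0.2232)
step 2: ξ=(vx,vy,ωz)=(0.2250, -0.2500, -1.4286), dt=1.5 → body Δ=(-0.1373, -0.3899, -2.1429) → world pose (-0.2590, -0.5840, -2.3661)
step 3: ξ=(vx,vy,ωz)=(0.1250, 0.3750, -0.3571), dt=1.2 → body Δ=(0.2404, 0.4047, -0.4286) → world pose (-0.1474, -1.0413, -2.7946)
step 4: ξ=(vx,vy,ωz)=(0.2250, 0.2250, 0.8929), dt=1.5 → body Δ=(0.0511, 0.4395, 1.3393) → world pose (-0.0460, -1.4719, -1.4554)
step 5: ξ=(vx,vy,ωz)=(0.0000, 0.0000, 1.3393), dt=1.0 → body Δ=(0.0000, 0.0000, 1.3393) → world pose (-0.0460, -1.4719, -0.1161)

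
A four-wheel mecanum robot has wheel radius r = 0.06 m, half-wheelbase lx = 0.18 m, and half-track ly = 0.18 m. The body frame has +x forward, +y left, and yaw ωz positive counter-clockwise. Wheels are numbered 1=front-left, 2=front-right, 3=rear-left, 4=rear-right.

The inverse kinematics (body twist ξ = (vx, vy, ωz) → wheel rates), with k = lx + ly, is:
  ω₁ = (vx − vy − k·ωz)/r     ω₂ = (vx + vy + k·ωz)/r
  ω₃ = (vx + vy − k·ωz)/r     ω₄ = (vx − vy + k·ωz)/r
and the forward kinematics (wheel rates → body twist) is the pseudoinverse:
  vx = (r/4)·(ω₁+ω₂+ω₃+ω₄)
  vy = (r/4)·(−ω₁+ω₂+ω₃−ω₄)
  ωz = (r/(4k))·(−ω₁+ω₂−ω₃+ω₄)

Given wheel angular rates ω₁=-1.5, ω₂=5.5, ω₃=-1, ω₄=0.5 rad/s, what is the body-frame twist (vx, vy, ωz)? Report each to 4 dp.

k = lx + ly = 0.18 + 0.18 = 0.3600
ω₁+ω₂+ω₃+ω₄ = 3.5000  →  vx = (0.06/4)·3.5000 = 0.0525
−ω₁+ω₂+ω₃−ω₄ = 5.5000  →  vy = (0.06/4)·5.5000 = 0.0825
−ω₁+ω₂−ω₃+ω₄ = 8.5000  →  ωz = (0.06/1.4400)·8.5000 = 0.3542

(0.0525, 0.0825, 0.3542)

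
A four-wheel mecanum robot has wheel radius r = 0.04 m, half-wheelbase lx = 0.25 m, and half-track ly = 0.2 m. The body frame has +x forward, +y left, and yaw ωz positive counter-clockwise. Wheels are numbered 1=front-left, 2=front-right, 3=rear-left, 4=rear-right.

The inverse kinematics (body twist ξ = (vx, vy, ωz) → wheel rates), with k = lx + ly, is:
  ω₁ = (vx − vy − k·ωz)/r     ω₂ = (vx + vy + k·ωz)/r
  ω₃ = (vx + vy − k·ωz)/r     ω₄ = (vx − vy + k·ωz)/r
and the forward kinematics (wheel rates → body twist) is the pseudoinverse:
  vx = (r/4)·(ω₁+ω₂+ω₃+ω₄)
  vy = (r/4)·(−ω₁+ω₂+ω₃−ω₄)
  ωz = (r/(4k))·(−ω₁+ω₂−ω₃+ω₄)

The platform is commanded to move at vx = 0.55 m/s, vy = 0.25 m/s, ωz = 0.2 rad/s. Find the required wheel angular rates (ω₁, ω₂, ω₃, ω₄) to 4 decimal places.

(5.2500, 22.2500, 17.7500, 9.7500)

k = lx + ly = 0.25 + 0.2 = 0.4500;  k·ωz = 0.4500·0.2 = 0.0900
ω₁ (FL) = (vx − vy − k·ωz)/r = 0.2100/0.04 = 5.2500
ω₂ (FR) = (vx + vy + k·ωz)/r = 0.8900/0.04 = 22.2500
ω₃ (RL) = (vx + vy − k·ωz)/r = 0.7100/0.04 = 17.7500
ω₄ (RR) = (vx − vy + k·ωz)/r = 0.3900/0.04 = 9.7500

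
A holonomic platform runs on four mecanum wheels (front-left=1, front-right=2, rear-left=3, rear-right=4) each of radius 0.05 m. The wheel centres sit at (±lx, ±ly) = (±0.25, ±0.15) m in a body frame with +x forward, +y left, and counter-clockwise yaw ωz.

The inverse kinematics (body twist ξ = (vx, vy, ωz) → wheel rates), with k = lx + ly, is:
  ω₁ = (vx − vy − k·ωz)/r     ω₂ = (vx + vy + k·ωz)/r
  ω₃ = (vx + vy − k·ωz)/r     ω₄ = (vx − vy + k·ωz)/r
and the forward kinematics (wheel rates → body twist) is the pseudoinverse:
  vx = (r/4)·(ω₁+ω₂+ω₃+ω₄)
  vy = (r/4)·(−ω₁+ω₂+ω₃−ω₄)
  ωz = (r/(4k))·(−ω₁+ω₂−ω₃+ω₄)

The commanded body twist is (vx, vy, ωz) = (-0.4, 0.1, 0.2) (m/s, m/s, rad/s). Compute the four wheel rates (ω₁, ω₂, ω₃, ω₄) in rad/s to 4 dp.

k = lx + ly = 0.25 + 0.15 = 0.4000;  k·ωz = 0.4000·0.2 = 0.0800
ω₁ (FL) = (vx − vy − k·ωz)/r = -0.5800/0.05 = -11.6000
ω₂ (FR) = (vx + vy + k·ωz)/r = -0.2200/0.05 = -4.4000
ω₃ (RL) = (vx + vy − k·ωz)/r = -0.3800/0.05 = -7.6000
ω₄ (RR) = (vx − vy + k·ωz)/r = -0.4200/0.05 = -8.4000

(-11.6000, -4.4000, -7.6000, -8.4000)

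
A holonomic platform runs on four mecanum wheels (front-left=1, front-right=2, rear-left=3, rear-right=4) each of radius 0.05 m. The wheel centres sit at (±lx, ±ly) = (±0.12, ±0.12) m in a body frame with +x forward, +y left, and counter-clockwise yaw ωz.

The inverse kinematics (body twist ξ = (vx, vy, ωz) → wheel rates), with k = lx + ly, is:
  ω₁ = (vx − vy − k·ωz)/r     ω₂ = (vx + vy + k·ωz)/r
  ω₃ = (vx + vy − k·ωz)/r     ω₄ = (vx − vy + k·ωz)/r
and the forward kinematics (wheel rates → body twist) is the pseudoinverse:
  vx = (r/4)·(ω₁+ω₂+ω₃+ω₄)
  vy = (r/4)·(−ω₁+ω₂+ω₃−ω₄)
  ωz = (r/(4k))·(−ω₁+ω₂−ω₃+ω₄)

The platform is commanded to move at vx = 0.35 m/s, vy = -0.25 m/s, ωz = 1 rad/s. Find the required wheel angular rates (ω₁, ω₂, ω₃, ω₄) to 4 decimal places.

(7.2000, 6.8000, -2.8000, 16.8000)

k = lx + ly = 0.12 + 0.12 = 0.2400;  k·ωz = 0.2400·1 = 0.2400
ω₁ (FL) = (vx − vy − k·ωz)/r = 0.3600/0.05 = 7.2000
ω₂ (FR) = (vx + vy + k·ωz)/r = 0.3400/0.05 = 6.8000
ω₃ (RL) = (vx + vy − k·ωz)/r = -0.1400/0.05 = -2.8000
ω₄ (RR) = (vx − vy + k·ωz)/r = 0.8400/0.05 = 16.8000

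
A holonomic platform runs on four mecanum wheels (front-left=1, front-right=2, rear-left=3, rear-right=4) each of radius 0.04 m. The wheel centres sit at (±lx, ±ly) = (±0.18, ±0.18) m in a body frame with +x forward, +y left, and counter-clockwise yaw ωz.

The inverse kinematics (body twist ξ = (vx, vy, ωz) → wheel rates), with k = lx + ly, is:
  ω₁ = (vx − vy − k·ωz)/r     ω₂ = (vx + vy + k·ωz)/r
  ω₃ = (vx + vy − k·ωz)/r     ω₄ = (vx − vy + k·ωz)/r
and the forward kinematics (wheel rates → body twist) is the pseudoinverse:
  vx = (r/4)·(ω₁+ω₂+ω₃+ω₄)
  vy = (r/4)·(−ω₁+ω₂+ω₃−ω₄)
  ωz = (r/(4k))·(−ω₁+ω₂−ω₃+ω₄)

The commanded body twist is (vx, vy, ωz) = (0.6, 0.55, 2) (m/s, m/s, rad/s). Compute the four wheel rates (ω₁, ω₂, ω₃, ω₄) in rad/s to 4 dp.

(-16.7500, 46.7500, 10.7500, 19.2500)

k = lx + ly = 0.18 + 0.18 = 0.3600;  k·ωz = 0.3600·2 = 0.7200
ω₁ (FL) = (vx − vy − k·ωz)/r = -0.6700/0.04 = -16.7500
ω₂ (FR) = (vx + vy + k·ωz)/r = 1.8700/0.04 = 46.7500
ω₃ (RL) = (vx + vy − k·ωz)/r = 0.4300/0.04 = 10.7500
ω₄ (RR) = (vx − vy + k·ωz)/r = 0.7700/0.04 = 19.2500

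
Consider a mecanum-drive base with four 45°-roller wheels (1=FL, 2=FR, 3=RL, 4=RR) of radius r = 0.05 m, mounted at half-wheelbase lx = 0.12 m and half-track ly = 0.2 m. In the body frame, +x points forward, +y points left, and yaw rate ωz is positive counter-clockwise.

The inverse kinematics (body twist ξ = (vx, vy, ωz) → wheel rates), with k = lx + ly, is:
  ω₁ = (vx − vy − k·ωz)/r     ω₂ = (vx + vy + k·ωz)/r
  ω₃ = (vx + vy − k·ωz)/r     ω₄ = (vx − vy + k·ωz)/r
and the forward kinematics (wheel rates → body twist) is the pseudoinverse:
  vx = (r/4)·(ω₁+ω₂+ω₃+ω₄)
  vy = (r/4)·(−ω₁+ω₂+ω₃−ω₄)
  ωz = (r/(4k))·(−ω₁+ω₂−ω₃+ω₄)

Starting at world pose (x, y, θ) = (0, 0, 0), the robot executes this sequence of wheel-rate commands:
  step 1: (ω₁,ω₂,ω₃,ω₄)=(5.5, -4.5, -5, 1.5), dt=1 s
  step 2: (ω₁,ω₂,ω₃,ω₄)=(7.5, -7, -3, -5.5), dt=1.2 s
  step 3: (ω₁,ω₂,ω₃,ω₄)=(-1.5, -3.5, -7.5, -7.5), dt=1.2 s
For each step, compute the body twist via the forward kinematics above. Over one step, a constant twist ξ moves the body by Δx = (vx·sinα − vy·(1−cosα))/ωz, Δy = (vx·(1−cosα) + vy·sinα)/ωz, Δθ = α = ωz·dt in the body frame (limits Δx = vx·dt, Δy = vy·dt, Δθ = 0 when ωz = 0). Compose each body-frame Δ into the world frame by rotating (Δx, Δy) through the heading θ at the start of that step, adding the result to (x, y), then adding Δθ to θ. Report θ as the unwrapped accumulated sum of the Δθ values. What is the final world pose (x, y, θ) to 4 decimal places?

step 1: ξ=(vx,vy,ωz)=(-0.0312, -0.2063, -0.1367), dt=1.0 → body Δ=(-0.0452, -0.2035, -0.1367) → world pose (-0.0452, -0.2035, -0.1367)
step 2: ξ=(vx,vy,ωz)=(-0.1000, -0.1500, -0.6641), dt=1.2 → body Δ=(-0.1757, -0.1162, -0.7969) → world pose (-0.2351, -0.2947, -0.9336)
step 3: ξ=(vx,vy,ωz)=(-0.2500, -0.0250, -0.0781), dt=1.2 → body Δ=(-0.3010, -0.0159, -0.0938) → world pose (-0.4270, -0.0622, -1.0273)

(-0.4270, -0.0622, -1.0273)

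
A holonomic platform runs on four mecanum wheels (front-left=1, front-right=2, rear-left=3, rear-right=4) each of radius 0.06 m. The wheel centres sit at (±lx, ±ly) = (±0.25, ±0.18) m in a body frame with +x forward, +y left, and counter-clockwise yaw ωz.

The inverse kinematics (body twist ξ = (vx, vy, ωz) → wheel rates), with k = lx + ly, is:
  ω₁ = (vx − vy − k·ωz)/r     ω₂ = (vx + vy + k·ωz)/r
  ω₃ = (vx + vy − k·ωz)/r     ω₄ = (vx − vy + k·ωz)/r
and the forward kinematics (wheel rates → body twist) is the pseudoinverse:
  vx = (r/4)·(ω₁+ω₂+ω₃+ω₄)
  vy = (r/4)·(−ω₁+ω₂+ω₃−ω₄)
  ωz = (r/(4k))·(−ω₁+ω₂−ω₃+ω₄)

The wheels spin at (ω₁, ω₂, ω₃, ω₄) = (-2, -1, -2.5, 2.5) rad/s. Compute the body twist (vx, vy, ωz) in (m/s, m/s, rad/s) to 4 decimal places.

k = lx + ly = 0.25 + 0.18 = 0.4300
ω₁+ω₂+ω₃+ω₄ = -3.0000  →  vx = (0.06/4)·-3.0000 = -0.0450
−ω₁+ω₂+ω₃−ω₄ = -4.0000  →  vy = (0.06/4)·-4.0000 = -0.0600
−ω₁+ω₂−ω₃+ω₄ = 6.0000  →  ωz = (0.06/1.7200)·6.0000 = 0.2093

(-0.0450, -0.0600, 0.2093)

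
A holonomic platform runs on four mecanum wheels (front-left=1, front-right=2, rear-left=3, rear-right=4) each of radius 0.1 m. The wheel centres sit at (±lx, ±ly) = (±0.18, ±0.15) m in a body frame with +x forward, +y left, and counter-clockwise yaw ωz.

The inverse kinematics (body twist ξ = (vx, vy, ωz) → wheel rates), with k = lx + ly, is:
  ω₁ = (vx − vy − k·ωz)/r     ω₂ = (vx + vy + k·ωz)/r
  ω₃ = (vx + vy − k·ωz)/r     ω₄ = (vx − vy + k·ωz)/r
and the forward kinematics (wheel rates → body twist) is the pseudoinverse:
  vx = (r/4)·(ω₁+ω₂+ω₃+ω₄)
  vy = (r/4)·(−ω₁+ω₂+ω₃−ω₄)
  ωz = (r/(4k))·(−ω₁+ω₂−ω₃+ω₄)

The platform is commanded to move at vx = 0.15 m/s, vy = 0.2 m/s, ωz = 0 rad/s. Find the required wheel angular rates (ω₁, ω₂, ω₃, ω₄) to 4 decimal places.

(-0.5000, 3.5000, 3.5000, -0.5000)

k = lx + ly = 0.18 + 0.15 = 0.3300;  k·ωz = 0.3300·0 = 0.0000
ω₁ (FL) = (vx − vy − k·ωz)/r = -0.0500/0.1 = -0.5000
ω₂ (FR) = (vx + vy + k·ωz)/r = 0.3500/0.1 = 3.5000
ω₃ (RL) = (vx + vy − k·ωz)/r = 0.3500/0.1 = 3.5000
ω₄ (RR) = (vx − vy + k·ωz)/r = -0.0500/0.1 = -0.5000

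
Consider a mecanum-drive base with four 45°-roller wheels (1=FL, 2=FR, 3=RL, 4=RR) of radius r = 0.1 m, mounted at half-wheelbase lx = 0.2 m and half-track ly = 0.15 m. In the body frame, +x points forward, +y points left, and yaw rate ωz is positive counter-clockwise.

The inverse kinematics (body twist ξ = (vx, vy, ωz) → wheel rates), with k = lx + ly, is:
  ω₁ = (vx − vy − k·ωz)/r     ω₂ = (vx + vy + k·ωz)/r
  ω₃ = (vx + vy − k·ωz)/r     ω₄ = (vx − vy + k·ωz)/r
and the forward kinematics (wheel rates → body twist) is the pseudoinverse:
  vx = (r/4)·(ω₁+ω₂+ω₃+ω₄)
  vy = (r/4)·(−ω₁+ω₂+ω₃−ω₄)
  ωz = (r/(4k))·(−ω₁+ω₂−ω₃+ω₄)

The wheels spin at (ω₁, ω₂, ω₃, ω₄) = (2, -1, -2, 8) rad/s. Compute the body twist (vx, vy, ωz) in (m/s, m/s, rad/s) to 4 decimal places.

k = lx + ly = 0.2 + 0.15 = 0.3500
ω₁+ω₂+ω₃+ω₄ = 7.0000  →  vx = (0.1/4)·7.0000 = 0.1750
−ω₁+ω₂+ω₃−ω₄ = -13.0000  →  vy = (0.1/4)·-13.0000 = -0.3250
−ω₁+ω₂−ω₃+ω₄ = 7.0000  →  ωz = (0.1/1.4000)·7.0000 = 0.5000

(0.1750, -0.3250, 0.5000)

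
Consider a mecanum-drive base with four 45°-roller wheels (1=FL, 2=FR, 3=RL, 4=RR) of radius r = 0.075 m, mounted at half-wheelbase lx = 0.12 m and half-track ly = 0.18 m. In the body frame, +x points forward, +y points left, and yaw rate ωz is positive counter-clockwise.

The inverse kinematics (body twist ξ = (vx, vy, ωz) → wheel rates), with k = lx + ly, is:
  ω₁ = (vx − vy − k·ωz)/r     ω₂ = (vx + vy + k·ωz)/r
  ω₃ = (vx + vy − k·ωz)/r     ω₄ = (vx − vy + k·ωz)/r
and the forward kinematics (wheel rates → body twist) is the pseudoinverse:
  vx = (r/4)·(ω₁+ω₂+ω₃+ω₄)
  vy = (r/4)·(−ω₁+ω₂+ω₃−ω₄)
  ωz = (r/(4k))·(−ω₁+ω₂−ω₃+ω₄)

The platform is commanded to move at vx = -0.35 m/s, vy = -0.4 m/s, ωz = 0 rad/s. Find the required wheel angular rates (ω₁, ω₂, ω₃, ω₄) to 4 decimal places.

(0.6667, -10.0000, -10.0000, 0.6667)

k = lx + ly = 0.12 + 0.18 = 0.3000;  k·ωz = 0.3000·0 = 0.0000
ω₁ (FL) = (vx − vy − k·ωz)/r = 0.0500/0.075 = 0.6667
ω₂ (FR) = (vx + vy + k·ωz)/r = -0.7500/0.075 = -10.0000
ω₃ (RL) = (vx + vy − k·ωz)/r = -0.7500/0.075 = -10.0000
ω₄ (RR) = (vx − vy + k·ωz)/r = 0.0500/0.075 = 0.6667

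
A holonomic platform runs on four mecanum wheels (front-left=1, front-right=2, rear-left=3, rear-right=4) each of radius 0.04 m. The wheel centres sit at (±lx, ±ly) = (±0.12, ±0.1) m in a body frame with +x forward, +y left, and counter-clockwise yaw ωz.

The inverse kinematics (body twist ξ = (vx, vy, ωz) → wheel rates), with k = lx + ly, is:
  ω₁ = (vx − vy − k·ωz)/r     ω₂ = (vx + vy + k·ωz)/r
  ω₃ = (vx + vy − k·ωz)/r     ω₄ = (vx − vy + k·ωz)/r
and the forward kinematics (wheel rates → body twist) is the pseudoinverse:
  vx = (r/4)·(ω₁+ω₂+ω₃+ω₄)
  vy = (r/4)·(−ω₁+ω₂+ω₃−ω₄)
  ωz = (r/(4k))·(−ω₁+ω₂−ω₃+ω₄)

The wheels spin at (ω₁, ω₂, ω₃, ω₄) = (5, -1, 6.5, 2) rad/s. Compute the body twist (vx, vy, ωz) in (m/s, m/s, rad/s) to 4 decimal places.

k = lx + ly = 0.12 + 0.1 = 0.2200
ω₁+ω₂+ω₃+ω₄ = 12.5000  →  vx = (0.04/4)·12.5000 = 0.1250
−ω₁+ω₂+ω₃−ω₄ = -1.5000  →  vy = (0.04/4)·-1.5000 = -0.0150
−ω₁+ω₂−ω₃+ω₄ = -10.5000  →  ωz = (0.04/0.8800)·-10.5000 = -0.4773

(0.1250, -0.0150, -0.4773)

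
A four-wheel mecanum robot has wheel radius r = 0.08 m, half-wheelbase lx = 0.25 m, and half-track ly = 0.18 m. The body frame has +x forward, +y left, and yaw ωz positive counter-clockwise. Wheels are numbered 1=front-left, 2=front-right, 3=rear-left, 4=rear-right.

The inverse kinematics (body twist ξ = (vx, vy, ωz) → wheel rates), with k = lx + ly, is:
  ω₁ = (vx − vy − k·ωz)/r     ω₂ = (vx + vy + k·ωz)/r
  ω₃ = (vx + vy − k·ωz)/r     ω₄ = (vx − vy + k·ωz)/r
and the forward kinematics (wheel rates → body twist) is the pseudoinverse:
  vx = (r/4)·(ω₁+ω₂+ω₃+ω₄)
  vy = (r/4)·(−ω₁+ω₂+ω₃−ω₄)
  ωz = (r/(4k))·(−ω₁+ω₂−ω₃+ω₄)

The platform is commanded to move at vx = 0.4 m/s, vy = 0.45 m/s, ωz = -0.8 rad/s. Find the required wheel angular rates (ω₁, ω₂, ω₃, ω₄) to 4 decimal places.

k = lx + ly = 0.25 + 0.18 = 0.4300;  k·ωz = 0.4300·-0.8 = -0.3440
ω₁ (FL) = (vx − vy − k·ωz)/r = 0.2940/0.08 = 3.6750
ω₂ (FR) = (vx + vy + k·ωz)/r = 0.5060/0.08 = 6.3250
ω₃ (RL) = (vx + vy − k·ωz)/r = 1.1940/0.08 = 14.9250
ω₄ (RR) = (vx − vy + k·ωz)/r = -0.3940/0.08 = -4.9250

(3.6750, 6.3250, 14.9250, -4.9250)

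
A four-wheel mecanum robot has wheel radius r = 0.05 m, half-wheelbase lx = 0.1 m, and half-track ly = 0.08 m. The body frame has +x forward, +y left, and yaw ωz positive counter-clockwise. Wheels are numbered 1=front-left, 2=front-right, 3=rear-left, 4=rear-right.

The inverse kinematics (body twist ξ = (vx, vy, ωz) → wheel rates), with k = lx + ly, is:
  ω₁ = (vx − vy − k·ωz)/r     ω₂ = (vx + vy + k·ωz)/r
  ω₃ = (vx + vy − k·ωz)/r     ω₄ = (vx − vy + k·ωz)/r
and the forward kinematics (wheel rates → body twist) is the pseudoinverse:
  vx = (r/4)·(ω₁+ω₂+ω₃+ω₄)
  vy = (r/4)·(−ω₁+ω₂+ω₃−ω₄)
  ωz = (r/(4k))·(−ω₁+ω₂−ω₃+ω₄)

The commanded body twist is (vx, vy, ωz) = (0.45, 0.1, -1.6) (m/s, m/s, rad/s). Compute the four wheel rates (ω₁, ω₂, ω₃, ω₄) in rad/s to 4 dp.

k = lx + ly = 0.1 + 0.08 = 0.1800;  k·ωz = 0.1800·-1.6 = -0.2880
ω₁ (FL) = (vx − vy − k·ωz)/r = 0.6380/0.05 = 12.7600
ω₂ (FR) = (vx + vy + k·ωz)/r = 0.2620/0.05 = 5.2400
ω₃ (RL) = (vx + vy − k·ωz)/r = 0.8380/0.05 = 16.7600
ω₄ (RR) = (vx − vy + k·ωz)/r = 0.0620/0.05 = 1.2400

(12.7600, 5.2400, 16.7600, 1.2400)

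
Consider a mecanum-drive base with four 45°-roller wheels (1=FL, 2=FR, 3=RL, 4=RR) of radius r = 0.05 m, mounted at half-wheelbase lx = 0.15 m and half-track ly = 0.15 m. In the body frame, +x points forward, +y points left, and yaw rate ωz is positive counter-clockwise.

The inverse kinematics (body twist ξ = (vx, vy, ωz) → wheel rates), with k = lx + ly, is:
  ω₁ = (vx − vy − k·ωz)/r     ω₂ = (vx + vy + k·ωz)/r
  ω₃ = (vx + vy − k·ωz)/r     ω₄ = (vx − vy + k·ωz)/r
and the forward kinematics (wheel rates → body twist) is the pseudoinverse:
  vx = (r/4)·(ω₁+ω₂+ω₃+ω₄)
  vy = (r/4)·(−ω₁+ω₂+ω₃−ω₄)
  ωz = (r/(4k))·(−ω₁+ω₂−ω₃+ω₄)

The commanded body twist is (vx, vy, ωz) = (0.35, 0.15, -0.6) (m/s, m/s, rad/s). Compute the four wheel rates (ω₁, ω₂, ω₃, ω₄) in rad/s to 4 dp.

(7.6000, 6.4000, 13.6000, 0.4000)

k = lx + ly = 0.15 + 0.15 = 0.3000;  k·ωz = 0.3000·-0.6 = -0.1800
ω₁ (FL) = (vx − vy − k·ωz)/r = 0.3800/0.05 = 7.6000
ω₂ (FR) = (vx + vy + k·ωz)/r = 0.3200/0.05 = 6.4000
ω₃ (RL) = (vx + vy − k·ωz)/r = 0.6800/0.05 = 13.6000
ω₄ (RR) = (vx − vy + k·ωz)/r = 0.0200/0.05 = 0.4000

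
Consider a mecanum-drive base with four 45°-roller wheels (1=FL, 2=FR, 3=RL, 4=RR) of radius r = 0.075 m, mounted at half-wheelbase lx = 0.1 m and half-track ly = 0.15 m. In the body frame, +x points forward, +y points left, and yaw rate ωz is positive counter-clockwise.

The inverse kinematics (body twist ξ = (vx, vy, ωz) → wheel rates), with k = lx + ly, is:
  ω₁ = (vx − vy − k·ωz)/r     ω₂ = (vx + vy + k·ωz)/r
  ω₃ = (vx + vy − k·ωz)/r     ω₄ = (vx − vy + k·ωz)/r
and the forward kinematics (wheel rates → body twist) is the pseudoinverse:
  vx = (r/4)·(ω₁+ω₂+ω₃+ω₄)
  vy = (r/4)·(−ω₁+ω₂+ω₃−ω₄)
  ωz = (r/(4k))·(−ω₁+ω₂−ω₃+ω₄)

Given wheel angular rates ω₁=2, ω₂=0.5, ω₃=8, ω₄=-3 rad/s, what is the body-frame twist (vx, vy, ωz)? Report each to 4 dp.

(0.1406, 0.1781, -0.9375)

k = lx + ly = 0.1 + 0.15 = 0.2500
ω₁+ω₂+ω₃+ω₄ = 7.5000  →  vx = (0.075/4)·7.5000 = 0.1406
−ω₁+ω₂+ω₃−ω₄ = 9.5000  →  vy = (0.075/4)·9.5000 = 0.1781
−ω₁+ω₂−ω₃+ω₄ = -12.5000  →  ωz = (0.075/1.0000)·-12.5000 = -0.9375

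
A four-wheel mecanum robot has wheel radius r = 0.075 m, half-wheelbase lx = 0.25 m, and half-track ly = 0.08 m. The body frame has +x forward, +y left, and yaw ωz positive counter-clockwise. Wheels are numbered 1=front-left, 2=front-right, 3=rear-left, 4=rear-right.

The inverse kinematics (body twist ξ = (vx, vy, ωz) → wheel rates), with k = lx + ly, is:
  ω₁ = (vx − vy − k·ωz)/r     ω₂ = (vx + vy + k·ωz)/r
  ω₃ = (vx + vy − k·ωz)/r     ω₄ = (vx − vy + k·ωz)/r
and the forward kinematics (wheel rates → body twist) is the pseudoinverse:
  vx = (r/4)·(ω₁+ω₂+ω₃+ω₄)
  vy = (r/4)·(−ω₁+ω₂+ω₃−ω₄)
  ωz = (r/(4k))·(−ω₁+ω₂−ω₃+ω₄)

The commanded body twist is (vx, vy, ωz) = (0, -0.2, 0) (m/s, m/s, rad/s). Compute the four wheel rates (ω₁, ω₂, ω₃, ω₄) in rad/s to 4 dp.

k = lx + ly = 0.25 + 0.08 = 0.3300;  k·ωz = 0.3300·0 = 0.0000
ω₁ (FL) = (vx − vy − k·ωz)/r = 0.2000/0.075 = 2.6667
ω₂ (FR) = (vx + vy + k·ωz)/r = -0.2000/0.075 = -2.6667
ω₃ (RL) = (vx + vy − k·ωz)/r = -0.2000/0.075 = -2.6667
ω₄ (RR) = (vx − vy + k·ωz)/r = 0.2000/0.075 = 2.6667

(2.6667, -2.6667, -2.6667, 2.6667)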